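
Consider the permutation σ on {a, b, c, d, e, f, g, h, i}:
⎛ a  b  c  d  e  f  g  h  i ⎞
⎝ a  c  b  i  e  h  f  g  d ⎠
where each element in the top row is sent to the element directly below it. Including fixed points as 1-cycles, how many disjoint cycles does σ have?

The cycle decomposition is (a)(b c)(d i)(e)(f h g), which has 5 cycles (counting 1-cycles).

5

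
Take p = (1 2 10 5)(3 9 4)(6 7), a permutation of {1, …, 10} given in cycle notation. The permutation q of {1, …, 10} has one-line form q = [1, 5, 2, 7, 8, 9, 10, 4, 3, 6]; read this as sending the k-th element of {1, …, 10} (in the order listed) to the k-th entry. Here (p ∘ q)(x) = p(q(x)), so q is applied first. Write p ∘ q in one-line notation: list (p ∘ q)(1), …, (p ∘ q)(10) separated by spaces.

2 1 10 6 8 4 5 3 9 7

(p ∘ q)(x) = p(q(x)). Computing each image: p(q(1)) = p(1) = 2, p(q(2)) = p(5) = 1, p(q(3)) = p(2) = 10, p(q(4)) = p(7) = 6, p(q(5)) = p(8) = 8, p(q(6)) = p(9) = 4, p(q(7)) = p(10) = 5, p(q(8)) = p(4) = 3, p(q(9)) = p(3) = 9, p(q(10)) = p(6) = 7.
Hence p ∘ q = [2 1 10 6 8 4 5 3 9 7].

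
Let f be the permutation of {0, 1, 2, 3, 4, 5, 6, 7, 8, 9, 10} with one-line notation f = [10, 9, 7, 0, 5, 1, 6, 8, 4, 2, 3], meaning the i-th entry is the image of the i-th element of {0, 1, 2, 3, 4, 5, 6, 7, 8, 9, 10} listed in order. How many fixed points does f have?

The fixed points (elements with f(x) = x) are {6}, so there is 1.

1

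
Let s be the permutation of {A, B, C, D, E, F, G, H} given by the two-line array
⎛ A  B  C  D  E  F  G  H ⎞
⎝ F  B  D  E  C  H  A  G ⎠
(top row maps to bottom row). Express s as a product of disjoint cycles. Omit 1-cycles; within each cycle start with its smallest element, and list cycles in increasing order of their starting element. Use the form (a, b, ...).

(A, F, H, G)(C, D, E)

From A: A → F → H → G → A, closing the cycle (A, F, H, G).
Continuing from each remaining unvisited element yields (A, F, H, G)(C, D, E).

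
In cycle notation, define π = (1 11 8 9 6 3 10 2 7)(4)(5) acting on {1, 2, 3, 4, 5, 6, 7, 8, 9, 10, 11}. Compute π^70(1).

2

1 lies in the 9-cycle (1 11 8 9 6 3 10 2 7).
Powers repeat with period 9 on this cycle, and 70 mod 9 = 7, so π^70(1) = π^7(1).
Stepping 7 places around the cycle: 1 → 11 → 8 → 9 → 6 → 3 → 10 → 2.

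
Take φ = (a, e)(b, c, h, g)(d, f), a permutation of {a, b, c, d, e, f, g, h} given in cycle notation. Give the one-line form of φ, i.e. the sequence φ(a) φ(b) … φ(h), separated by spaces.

Reading each image from the cycles: a↦e, b↦c, c↦h, d↦f, e↦a, f↦d, g↦b, h↦g.
So the one-line form is e c h f a d b g.

e c h f a d b g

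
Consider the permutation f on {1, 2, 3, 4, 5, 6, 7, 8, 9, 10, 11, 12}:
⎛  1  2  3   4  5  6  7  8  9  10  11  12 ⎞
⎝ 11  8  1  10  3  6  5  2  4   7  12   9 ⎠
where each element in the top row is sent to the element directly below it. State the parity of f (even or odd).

In disjoint-cycle form the cycle lengths are 9, 2, 1.
A cycle of length ℓ contributes ℓ−1 transpositions, so f is a product of 8 + 1 = 9 transpositions — odd.

odd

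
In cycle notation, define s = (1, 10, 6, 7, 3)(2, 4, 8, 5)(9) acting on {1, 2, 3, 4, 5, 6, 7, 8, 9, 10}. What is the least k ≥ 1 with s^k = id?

20

The cycle type of s is (5, 4, 1).
The order is lcm(5, 4) = 20.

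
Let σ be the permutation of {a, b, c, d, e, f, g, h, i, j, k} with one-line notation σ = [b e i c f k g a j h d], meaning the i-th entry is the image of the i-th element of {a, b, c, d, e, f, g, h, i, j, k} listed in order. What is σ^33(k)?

Tracing k → d → … returns to k after 10 steps, so k lies in a 10-cycle (a b e f k d c i j h).
Powers repeat with period 10 on this cycle, and 33 mod 10 = 3, so σ^33(k) = σ^3(k).
Stepping 3 places around the cycle: k → d → c → i.

i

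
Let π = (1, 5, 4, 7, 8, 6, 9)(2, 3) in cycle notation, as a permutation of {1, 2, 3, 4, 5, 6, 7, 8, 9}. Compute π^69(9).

6

9 lies in the 7-cycle (1, 5, 4, 7, 8, 6, 9).
On a 7-cycle, π^7 is the identity, so π^69 = π^6 there (69 ≡ 6 mod 7).
Stepping 6 places around the cycle: 9 → 1 → 5 → 4 → 7 → 8 → 6.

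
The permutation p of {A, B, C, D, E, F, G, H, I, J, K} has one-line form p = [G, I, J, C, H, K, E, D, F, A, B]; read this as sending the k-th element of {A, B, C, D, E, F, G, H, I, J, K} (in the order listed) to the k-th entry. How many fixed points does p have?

No element satisfies p(x) = x, so there are 0 fixed points.

0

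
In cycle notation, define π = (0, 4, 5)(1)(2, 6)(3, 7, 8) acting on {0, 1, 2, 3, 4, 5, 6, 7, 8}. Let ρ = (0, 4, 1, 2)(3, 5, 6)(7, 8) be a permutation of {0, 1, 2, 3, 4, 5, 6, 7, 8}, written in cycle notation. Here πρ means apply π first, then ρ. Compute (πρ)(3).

π(3) = 7, then ρ(7) = 8; composing gives (πρ)(3) = 8.

8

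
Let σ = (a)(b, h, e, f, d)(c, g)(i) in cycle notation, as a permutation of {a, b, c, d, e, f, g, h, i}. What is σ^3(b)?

f

b lies in the 5-cycle (b, h, e, f, d).
Stepping 3 places around the cycle: b → h → e → f.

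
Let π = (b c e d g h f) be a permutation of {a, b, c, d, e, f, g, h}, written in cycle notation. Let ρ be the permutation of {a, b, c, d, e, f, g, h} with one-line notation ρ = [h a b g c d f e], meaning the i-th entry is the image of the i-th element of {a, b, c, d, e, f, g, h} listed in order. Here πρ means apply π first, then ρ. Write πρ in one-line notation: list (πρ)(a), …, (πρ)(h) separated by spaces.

h b c f g a e d

For each element, apply π then ρ: a → a → h; b → c → b; c → e → c; d → g → f; e → d → g; f → b → a; g → h → e; h → f → d.
Collecting the images, πρ = [h b c f g a e d].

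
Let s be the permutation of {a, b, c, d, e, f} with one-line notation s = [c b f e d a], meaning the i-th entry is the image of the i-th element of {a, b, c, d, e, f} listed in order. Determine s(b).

b

b is element number 2 of the domain, and entry number 2 of the one-line form is b, so s(b) = b.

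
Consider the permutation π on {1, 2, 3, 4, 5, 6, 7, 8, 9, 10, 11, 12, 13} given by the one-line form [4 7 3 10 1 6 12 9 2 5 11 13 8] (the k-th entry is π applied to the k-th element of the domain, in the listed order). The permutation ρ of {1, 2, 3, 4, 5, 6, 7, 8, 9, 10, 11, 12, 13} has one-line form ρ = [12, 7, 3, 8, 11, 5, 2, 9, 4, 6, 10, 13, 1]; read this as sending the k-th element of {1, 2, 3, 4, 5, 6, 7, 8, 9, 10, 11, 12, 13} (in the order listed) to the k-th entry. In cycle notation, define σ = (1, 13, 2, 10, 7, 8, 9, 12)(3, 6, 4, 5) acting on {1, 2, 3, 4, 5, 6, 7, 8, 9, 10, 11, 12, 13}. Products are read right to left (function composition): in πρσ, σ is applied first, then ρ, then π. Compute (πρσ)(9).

8

Chase 9: σ(9) = 12; ρ(12) = 13; π(13) = 8. Hence (πρσ)(9) = 8.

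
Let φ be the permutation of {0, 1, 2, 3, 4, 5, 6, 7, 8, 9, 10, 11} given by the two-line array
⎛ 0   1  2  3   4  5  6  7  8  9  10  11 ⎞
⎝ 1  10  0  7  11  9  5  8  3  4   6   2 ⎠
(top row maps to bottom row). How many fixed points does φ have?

No element satisfies φ(x) = x, so there are 0 fixed points.

0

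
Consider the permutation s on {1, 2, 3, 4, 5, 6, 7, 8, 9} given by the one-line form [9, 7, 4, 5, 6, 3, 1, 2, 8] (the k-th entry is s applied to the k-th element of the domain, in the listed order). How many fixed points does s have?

0

No element satisfies s(x) = x, so there are 0 fixed points.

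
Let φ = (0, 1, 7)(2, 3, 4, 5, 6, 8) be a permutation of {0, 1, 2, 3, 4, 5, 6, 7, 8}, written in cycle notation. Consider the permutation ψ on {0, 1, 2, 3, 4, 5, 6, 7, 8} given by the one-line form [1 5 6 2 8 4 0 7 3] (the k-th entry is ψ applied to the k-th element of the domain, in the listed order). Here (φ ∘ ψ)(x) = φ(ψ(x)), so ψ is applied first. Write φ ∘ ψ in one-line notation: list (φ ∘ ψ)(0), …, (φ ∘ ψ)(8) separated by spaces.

For each element, apply ψ then φ: 0 → 1 → 7; 1 → 5 → 6; 2 → 6 → 8; 3 → 2 → 3; 4 → 8 → 2; 5 → 4 → 5; 6 → 0 → 1; 7 → 7 → 0; 8 → 3 → 4.
Collecting the images, φ ∘ ψ = [7 6 8 3 2 5 1 0 4].

7 6 8 3 2 5 1 0 4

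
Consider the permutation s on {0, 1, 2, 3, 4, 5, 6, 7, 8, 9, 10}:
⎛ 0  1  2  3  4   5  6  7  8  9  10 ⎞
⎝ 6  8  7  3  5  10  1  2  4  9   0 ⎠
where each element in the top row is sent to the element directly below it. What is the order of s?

14

Writing s as disjoint cycles, the cycle lengths are 7, 2, 1, 1.
Since disjoint cycles commute, ord(s) = lcm(7, 2) = 14.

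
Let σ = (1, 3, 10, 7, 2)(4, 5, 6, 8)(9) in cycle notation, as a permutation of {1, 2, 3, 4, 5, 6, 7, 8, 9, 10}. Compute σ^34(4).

6

4 lies in the 4-cycle (4, 5, 6, 8).
Since the cycle has length 4, σ^34 acts on it the same as σ^2 (34 mod 4 = 2).
Advancing 2 steps from 4: 4 → 5 → 6.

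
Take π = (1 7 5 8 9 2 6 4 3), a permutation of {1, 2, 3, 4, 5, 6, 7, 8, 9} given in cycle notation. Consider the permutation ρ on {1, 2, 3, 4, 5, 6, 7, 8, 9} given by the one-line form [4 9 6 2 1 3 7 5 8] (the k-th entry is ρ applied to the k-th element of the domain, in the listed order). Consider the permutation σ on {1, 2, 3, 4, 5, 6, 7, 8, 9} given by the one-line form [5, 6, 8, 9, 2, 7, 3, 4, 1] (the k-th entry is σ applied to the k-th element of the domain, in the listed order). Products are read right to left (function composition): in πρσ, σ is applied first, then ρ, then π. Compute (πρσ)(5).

(πρσ)(5) = π(ρ(σ(5))). σ(5) = 2, then ρ(2) = 9, then π(9) = 2, so the result is 2.

2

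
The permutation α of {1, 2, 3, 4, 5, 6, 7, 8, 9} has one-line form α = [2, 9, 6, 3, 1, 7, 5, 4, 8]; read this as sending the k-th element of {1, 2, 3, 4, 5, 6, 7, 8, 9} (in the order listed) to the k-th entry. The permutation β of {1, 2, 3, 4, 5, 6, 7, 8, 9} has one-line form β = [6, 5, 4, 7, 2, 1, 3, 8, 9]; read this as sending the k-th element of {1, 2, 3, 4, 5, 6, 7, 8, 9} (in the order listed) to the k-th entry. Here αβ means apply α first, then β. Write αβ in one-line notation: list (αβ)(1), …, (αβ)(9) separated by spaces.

5 9 1 4 6 3 2 7 8

(αβ)(x) = β(α(x)). Computing each image: β(α(1)) = β(2) = 5, β(α(2)) = β(9) = 9, β(α(3)) = β(6) = 1, β(α(4)) = β(3) = 4, β(α(5)) = β(1) = 6, β(α(6)) = β(7) = 3, β(α(7)) = β(5) = 2, β(α(8)) = β(4) = 7, β(α(9)) = β(8) = 8.
Hence αβ = [5 9 1 4 6 3 2 7 8].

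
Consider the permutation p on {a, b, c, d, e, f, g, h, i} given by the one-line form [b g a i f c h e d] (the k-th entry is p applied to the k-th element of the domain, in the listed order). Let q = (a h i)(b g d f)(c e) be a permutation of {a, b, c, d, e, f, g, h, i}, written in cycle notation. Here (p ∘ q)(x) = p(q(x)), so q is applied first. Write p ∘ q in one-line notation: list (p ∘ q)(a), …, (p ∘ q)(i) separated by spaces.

e h f c a g i d b

For each element, apply q then p: a → h → e; b → g → h; c → e → f; d → f → c; e → c → a; f → b → g; g → d → i; h → i → d; i → a → b.
Collecting the images, p ∘ q = [e h f c a g i d b].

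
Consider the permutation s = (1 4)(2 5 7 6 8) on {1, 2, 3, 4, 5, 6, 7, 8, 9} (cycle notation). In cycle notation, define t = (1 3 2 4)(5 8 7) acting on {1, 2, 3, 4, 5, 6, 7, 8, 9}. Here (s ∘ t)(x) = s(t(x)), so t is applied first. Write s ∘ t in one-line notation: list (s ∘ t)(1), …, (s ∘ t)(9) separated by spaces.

3 1 5 4 2 8 7 6 9

(s ∘ t)(x) = s(t(x)). Computing each image: s(t(1)) = s(3) = 3, s(t(2)) = s(4) = 1, s(t(3)) = s(2) = 5, s(t(4)) = s(1) = 4, s(t(5)) = s(8) = 2, s(t(6)) = s(6) = 8, s(t(7)) = s(5) = 7, s(t(8)) = s(7) = 6, s(t(9)) = s(9) = 9.
Hence s ∘ t = [3 1 5 4 2 8 7 6 9].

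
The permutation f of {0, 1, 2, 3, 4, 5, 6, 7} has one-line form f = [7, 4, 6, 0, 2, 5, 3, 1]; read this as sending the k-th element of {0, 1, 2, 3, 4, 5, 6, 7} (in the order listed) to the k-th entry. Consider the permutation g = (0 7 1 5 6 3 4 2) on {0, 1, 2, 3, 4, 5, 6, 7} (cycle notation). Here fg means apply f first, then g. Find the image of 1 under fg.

2

(fg)(1) = g(f(1)). f(1) = 4, then g(4) = 2. So (fg)(1) = 2.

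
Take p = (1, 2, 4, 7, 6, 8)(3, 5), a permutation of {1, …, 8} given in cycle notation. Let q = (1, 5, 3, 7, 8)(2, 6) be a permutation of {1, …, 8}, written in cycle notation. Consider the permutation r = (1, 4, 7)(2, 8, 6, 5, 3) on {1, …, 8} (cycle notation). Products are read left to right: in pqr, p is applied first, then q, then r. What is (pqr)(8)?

3

Chase 8: p(8) = 1; q(1) = 5; r(5) = 3. Hence (pqr)(8) = 3.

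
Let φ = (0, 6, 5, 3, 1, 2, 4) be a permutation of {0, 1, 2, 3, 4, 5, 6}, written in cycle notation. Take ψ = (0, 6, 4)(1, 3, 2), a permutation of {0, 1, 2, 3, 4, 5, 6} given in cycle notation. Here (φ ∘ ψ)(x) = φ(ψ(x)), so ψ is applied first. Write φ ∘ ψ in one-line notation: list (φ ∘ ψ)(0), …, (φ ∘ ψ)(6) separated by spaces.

Chase each element through ψ then φ: 0 → 6 → 5; 1 → 3 → 1; 2 → 1 → 2; 3 → 2 → 4; 4 → 0 → 6; 5 → 5 → 3; 6 → 4 → 0.
So φ ∘ ψ in one-line form is 5 1 2 4 6 3 0.

5 1 2 4 6 3 0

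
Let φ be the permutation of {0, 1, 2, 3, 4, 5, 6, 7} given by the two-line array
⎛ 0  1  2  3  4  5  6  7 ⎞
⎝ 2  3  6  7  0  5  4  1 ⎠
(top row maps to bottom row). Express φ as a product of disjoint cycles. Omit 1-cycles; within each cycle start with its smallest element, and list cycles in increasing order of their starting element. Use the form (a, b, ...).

(0, 2, 6, 4)(1, 3, 7)

From 0: 0 → 2 → 6 → 4 → 0, closing the cycle (0, 2, 6, 4).
Continuing from each remaining unvisited element yields (0, 2, 6, 4)(1, 3, 7).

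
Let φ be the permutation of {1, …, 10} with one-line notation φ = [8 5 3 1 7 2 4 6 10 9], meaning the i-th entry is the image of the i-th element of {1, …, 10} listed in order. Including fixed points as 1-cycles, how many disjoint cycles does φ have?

The cycle decomposition is (1, 8, 6, 2, 5, 7, 4)(3)(9, 10), which has 3 cycles (counting 1-cycles).

3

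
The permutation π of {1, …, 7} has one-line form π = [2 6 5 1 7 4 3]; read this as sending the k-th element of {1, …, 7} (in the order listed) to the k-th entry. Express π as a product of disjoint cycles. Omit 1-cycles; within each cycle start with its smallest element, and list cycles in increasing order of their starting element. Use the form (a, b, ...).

(1, 2, 6, 4)(3, 5, 7)

Iterating π from 1 gives 1 → 2 → 6 → 4 → 1; that is the 4-cycle (1, 2, 6, 4).
Repeating from the next unused element and collecting all non-trivial cycles gives (1, 2, 6, 4)(3, 5, 7).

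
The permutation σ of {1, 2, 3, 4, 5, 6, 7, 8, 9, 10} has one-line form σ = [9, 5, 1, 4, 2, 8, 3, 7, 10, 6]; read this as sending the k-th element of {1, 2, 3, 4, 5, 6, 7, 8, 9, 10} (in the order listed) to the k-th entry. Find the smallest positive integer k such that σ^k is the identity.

14

The disjoint-cycle form of σ has cycle lengths 7, 2, 1.
The order of σ is the least common multiple of its cycle lengths: lcm(7, 2) = 14.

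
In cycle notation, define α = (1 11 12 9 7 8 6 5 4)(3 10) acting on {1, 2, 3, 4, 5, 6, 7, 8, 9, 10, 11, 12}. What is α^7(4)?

4 lies in the 9-cycle (1 11 12 9 7 8 6 5 4).
Stepping 7 places around the cycle: 4 → 1 → 11 → 12 → 9 → 7 → 8 → 6.

6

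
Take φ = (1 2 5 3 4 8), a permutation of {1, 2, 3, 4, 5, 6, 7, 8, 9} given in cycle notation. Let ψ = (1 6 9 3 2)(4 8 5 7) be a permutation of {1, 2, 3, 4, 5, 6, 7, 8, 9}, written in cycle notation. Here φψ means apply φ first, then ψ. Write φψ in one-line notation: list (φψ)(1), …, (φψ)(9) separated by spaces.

1 7 8 5 2 9 4 6 3

For each element, apply φ then ψ: 1 → 2 → 1; 2 → 5 → 7; 3 → 4 → 8; 4 → 8 → 5; 5 → 3 → 2; 6 → 6 → 9; 7 → 7 → 4; 8 → 1 → 6; 9 → 9 → 3.
Collecting the images, φψ = [1 7 8 5 2 9 4 6 3].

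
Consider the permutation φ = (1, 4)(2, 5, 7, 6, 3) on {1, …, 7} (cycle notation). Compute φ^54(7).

5

7 lies in the 5-cycle (2, 5, 7, 6, 3).
Powers repeat with period 5 on this cycle, and 54 mod 5 = 4, so φ^54(7) = φ^4(7).
Advancing 4 steps from 7: 7 → 6 → 3 → 2 → 5.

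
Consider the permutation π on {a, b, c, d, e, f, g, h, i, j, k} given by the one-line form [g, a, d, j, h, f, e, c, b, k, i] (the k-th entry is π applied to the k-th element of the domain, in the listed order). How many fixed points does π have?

The fixed points (elements with π(x) = x) are {f}, so there is 1.

1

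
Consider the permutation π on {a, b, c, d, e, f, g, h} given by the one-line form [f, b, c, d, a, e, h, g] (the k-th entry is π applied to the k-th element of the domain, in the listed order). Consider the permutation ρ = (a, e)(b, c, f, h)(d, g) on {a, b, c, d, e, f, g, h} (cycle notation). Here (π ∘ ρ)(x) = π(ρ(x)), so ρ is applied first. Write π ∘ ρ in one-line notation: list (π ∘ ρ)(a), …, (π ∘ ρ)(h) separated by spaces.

a c e h f g d b

Chase each element through ρ then π: a → e → a; b → c → c; c → f → e; d → g → h; e → a → f; f → h → g; g → d → d; h → b → b.
Collecting the images, π ∘ ρ = [a c e h f g d b].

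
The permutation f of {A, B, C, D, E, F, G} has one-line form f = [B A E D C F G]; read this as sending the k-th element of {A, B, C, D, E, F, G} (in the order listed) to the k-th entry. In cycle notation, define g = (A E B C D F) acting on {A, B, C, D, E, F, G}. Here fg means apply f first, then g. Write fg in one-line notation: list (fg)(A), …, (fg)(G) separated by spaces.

C E B F D A G

(fg)(x) = g(f(x)). Computing each image: g(f(A)) = g(B) = C, g(f(B)) = g(A) = E, g(f(C)) = g(E) = B, g(f(D)) = g(D) = F, g(f(E)) = g(C) = D, g(f(F)) = g(F) = A, g(f(G)) = g(G) = G.
Hence fg = [C E B F D A G].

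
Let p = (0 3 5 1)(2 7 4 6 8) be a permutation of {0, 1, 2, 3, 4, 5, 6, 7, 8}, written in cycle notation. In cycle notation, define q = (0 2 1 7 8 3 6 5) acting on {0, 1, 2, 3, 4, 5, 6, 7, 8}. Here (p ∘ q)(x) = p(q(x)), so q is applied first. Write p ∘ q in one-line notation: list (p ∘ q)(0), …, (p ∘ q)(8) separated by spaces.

Chase each element through q then p: 0 → 2 → 7; 1 → 7 → 4; 2 → 1 → 0; 3 → 6 → 8; 4 → 4 → 6; 5 → 0 → 3; 6 → 5 → 1; 7 → 8 → 2; 8 → 3 → 5.
Collecting the images, p ∘ q = [7 4 0 8 6 3 1 2 5].

7 4 0 8 6 3 1 2 5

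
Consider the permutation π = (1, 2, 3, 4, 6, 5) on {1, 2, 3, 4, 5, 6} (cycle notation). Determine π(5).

In the cycle (1, 2, 3, 4, 6, 5), 5 is followed by 1, so π(5) = 1.

1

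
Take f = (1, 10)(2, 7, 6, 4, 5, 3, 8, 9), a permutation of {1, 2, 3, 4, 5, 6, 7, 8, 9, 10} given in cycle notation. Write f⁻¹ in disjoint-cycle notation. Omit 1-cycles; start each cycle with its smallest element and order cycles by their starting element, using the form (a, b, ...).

(1, 10)(2, 9, 8, 3, 5, 4, 6, 7)

If f sends a → b within a cycle, f⁻¹ sends b → a; equivalently, reverse each cycle.
Reversing each cycle of f and rotating so the smallest element leads gives (1, 10)(2, 9, 8, 3, 5, 4, 6, 7).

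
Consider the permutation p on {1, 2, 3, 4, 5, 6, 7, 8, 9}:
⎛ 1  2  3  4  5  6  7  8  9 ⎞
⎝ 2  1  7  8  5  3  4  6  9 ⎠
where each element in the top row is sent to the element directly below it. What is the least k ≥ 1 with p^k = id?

10

Writing p as disjoint cycles, the cycle lengths are 5, 2, 1, 1.
The order is lcm(5, 2) = 10.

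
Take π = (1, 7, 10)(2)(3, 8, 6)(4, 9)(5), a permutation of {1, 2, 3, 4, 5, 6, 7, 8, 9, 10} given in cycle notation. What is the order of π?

The disjoint cycles have lengths 3, 3, 2, 1, 1.
Since disjoint cycles commute, ord(π) = lcm(3, 3, 2) = 6.

6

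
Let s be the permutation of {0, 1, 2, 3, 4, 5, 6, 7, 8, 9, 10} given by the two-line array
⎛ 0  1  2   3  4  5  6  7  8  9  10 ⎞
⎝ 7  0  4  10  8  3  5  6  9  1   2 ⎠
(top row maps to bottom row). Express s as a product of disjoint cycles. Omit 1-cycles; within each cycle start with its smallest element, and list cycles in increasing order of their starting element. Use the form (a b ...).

(0 7 6 5 3 10 2 4 8 9 1)

Iterating s from 0 gives 0 → 7 → 6 → 5 → 3 → 10 → 2 → 4 → 8 → 9 → 1 → 0; that is the 11-cycle (0 7 6 5 3 10 2 4 8 9 1).
Continuing from each remaining unvisited element yields (0 7 6 5 3 10 2 4 8 9 1).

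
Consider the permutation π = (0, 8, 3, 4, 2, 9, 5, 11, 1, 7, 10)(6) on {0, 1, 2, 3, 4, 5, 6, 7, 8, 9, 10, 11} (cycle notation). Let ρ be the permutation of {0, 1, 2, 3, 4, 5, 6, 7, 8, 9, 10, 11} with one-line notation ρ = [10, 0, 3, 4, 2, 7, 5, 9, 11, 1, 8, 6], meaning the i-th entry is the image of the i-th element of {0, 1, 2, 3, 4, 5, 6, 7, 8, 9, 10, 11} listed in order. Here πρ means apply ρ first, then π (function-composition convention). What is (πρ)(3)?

First apply ρ: ρ(3) = 4, then π(4) = 2. Thus (πρ)(3) = 2.

2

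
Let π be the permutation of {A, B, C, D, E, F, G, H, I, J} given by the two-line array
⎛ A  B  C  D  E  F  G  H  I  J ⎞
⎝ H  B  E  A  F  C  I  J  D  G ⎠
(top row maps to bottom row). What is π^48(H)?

Tracing H → J → … returns to H after 6 steps, so H lies in a 6-cycle (A H J G I D).
Powers repeat with period 6 on this cycle, and 48 mod 6 = 0, so π^48(H) = π^0(H).
So π^48(H) = H.

H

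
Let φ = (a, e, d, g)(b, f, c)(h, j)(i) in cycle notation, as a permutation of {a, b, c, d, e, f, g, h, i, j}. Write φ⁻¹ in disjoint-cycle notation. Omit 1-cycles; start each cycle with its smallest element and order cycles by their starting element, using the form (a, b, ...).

(a, g, d, e)(b, c, f)(h, j)

If φ sends a → b within a cycle, φ⁻¹ sends b → a; equivalently, reverse each cycle.
After reversing and putting each cycle's least element first, φ⁻¹ = (a, g, d, e)(b, c, f)(h, j).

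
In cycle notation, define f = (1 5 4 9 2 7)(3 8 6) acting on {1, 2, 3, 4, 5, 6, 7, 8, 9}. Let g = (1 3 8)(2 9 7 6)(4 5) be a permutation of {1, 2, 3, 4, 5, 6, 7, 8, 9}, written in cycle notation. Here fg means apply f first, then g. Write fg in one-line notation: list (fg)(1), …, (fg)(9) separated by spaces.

4 6 1 7 5 8 3 2 9

For each element, apply f then g: 1 → 5 → 4; 2 → 7 → 6; 3 → 8 → 1; 4 → 9 → 7; 5 → 4 → 5; 6 → 3 → 8; 7 → 1 → 3; 8 → 6 → 2; 9 → 2 → 9.
Collecting the images, fg = [4 6 1 7 5 8 3 2 9].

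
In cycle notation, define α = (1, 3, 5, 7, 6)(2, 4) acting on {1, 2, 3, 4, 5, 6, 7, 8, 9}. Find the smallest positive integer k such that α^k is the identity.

The disjoint cycles have lengths 5, 2, 1, 1.
Since disjoint cycles commute, ord(α) = lcm(5, 2) = 10.

10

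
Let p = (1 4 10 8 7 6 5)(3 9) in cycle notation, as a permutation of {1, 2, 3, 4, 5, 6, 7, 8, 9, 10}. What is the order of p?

The cycle type of p is (7, 2, 1).
The order of p is the least common multiple of its cycle lengths: lcm(7, 2) = 14.

14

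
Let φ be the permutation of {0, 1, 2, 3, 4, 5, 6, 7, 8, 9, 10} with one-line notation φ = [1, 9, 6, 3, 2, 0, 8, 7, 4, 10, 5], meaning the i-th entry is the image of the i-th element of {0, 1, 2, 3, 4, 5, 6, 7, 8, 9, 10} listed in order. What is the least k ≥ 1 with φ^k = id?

Decomposing into disjoint cycles gives cycle lengths 5, 4, 1, 1.
Since disjoint cycles commute, ord(φ) = lcm(5, 4) = 20.

20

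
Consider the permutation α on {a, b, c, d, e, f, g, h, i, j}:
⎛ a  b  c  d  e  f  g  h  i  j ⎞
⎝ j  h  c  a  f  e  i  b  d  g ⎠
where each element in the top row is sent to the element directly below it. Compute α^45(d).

d

Tracing d → a → … returns to d after 5 steps, so d lies in a 5-cycle (a j g i d).
On a 5-cycle, α^5 is the identity, so α^45 = α^0 there (45 ≡ 0 mod 5).
So α^45(d) = d.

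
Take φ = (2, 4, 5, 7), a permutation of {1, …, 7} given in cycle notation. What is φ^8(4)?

4

4 lies in the 4-cycle (2, 4, 5, 7).
On a 4-cycle, φ^4 is the identity, so φ^8 = φ^0 there (8 ≡ 0 mod 4).
So φ^8(4) = 4.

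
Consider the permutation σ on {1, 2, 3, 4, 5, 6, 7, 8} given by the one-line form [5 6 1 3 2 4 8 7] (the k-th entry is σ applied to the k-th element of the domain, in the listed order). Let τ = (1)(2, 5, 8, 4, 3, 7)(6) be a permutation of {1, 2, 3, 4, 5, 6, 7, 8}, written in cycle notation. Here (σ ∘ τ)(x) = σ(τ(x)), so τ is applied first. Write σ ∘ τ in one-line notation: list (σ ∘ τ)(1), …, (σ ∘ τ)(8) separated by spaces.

(σ ∘ τ)(x) = σ(τ(x)). Computing each image: σ(τ(1)) = σ(1) = 5, σ(τ(2)) = σ(5) = 2, σ(τ(3)) = σ(7) = 8, σ(τ(4)) = σ(3) = 1, σ(τ(5)) = σ(8) = 7, σ(τ(6)) = σ(6) = 4, σ(τ(7)) = σ(2) = 6, σ(τ(8)) = σ(4) = 3.
Hence σ ∘ τ = [5 2 8 1 7 4 6 3].

5 2 8 1 7 4 6 3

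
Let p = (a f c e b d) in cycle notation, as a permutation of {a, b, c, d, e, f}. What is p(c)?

e

c appears in (a f c e b d); the next entry (wrapping around) is e.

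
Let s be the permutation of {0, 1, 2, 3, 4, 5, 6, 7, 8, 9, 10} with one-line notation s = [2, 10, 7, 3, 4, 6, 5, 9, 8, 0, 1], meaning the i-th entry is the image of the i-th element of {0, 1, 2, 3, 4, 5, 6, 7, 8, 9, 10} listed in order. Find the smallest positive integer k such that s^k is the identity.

Decomposing into disjoint cycles gives cycle lengths 4, 2, 2, 1, 1, 1.
The order is lcm(4, 2, 2) = 4.

4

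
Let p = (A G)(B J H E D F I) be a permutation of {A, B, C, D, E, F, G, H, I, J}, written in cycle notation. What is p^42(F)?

F lies in the 7-cycle (B J H E D F I).
On a 7-cycle, p^7 is the identity, so p^42 = p^0 there (42 ≡ 0 mod 7).
So p^42(F) = F.

F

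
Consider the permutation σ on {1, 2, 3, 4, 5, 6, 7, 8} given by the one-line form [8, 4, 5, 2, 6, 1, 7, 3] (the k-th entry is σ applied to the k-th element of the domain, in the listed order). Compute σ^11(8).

Tracing 8 → 3 → … returns to 8 after 5 steps, so 8 lies in a 5-cycle (1, 8, 3, 5, 6).
On a 5-cycle, σ^5 is the identity, so σ^11 = σ^1 there (11 ≡ 1 mod 5).
Stepping 1 place around the cycle: 8 → 3.

3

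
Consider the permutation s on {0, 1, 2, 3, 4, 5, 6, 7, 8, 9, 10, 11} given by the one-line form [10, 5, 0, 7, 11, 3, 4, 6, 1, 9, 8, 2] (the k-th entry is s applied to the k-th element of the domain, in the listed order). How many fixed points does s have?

The fixed points (elements with s(x) = x) are {9}, so there is 1.

1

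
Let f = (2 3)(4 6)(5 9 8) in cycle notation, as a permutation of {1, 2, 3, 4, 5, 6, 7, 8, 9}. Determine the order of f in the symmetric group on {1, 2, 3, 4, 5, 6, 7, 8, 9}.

6

The disjoint cycles have lengths 3, 2, 2, 1, 1.
The order of f is the least common multiple of its cycle lengths: lcm(3, 2, 2) = 6.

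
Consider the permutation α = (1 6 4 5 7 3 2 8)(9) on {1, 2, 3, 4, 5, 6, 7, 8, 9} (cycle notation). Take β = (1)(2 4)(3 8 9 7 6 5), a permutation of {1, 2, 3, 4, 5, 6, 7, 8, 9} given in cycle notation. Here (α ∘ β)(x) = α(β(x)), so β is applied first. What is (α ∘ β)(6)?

β(6) = 5, then α(5) = 7; composing gives (α ∘ β)(6) = 7.

7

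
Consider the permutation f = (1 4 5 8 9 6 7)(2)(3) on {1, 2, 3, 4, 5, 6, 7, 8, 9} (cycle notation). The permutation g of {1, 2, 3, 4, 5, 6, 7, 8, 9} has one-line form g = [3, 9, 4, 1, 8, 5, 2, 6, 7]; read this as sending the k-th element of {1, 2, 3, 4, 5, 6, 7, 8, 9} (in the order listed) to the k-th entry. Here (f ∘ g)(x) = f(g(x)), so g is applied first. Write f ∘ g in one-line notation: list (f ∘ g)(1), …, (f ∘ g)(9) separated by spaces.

For each element, apply g then f: 1 → 3 → 3; 2 → 9 → 6; 3 → 4 → 5; 4 → 1 → 4; 5 → 8 → 9; 6 → 5 → 8; 7 → 2 → 2; 8 → 6 → 7; 9 → 7 → 1.
So f ∘ g in one-line form is 3 6 5 4 9 8 2 7 1.

3 6 5 4 9 8 2 7 1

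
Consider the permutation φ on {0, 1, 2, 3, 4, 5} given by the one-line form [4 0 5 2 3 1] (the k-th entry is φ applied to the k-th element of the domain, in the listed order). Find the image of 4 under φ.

3

4 is element number 5 of the domain, and entry number 5 of the one-line form is 3, so φ(4) = 3.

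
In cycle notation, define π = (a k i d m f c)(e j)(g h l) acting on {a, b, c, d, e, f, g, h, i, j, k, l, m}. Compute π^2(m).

c

m lies in the 7-cycle (a k i d m f c).
Stepping 2 places around the cycle: m → f → c.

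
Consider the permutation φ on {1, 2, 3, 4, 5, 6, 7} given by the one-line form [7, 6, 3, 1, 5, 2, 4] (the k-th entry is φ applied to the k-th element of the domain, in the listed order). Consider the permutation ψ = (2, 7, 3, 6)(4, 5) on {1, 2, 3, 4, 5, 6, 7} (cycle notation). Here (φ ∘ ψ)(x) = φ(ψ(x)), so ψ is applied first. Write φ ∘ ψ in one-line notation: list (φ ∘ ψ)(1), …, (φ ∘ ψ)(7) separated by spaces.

7 4 2 5 1 6 3

Chase each element through ψ then φ: 1 → 1 → 7; 2 → 7 → 4; 3 → 6 → 2; 4 → 5 → 5; 5 → 4 → 1; 6 → 2 → 6; 7 → 3 → 3.
Collecting the images, φ ∘ ψ = [7 4 2 5 1 6 3].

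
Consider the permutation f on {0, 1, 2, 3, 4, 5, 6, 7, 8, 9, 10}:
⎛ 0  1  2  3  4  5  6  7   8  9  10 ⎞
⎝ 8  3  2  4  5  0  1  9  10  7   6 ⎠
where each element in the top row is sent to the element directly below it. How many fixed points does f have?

The fixed points (elements with f(x) = x) are {2}, so there is 1.

1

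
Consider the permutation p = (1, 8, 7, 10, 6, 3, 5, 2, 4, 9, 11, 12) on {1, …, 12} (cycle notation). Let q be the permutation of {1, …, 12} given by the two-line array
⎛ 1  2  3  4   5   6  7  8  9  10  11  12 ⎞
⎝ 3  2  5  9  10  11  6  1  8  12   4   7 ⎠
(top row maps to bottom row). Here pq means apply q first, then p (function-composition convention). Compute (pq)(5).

6

q(5) = 10, then p(10) = 6; composing gives (pq)(5) = 6.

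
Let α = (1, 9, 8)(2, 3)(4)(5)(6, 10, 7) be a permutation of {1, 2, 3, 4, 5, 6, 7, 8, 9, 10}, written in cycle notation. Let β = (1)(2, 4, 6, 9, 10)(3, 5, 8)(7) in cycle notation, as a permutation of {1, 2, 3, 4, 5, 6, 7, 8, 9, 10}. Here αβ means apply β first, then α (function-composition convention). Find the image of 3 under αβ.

5

(αβ)(3) = α(β(3)). β(3) = 5, then α(5) = 5. So (αβ)(3) = 5.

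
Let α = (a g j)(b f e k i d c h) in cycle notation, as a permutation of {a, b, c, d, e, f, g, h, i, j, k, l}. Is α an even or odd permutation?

odd

The cycle lengths are 8, 3, 1.
A cycle of length ℓ contributes ℓ−1 transpositions, so α is a product of 7 + 2 = 9 transpositions — odd.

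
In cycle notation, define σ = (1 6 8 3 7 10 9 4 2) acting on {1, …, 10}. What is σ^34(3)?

6

3 lies in the 9-cycle (1 6 8 3 7 10 9 4 2).
Powers repeat with period 9 on this cycle, and 34 mod 9 = 7, so σ^34(3) = σ^7(3).
Stepping 7 places around the cycle: 3 → 7 → 10 → 9 → 4 → 2 → 1 → 6.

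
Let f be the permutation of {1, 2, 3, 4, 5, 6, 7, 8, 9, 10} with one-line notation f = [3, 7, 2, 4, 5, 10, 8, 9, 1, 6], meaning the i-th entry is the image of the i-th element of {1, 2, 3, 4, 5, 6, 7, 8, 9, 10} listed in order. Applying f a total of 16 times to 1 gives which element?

8

Tracing 1 → 3 → … returns to 1 after 6 steps, so 1 lies in a 6-cycle (1 3 2 7 8 9).
On a 6-cycle, f^6 is the identity, so f^16 = f^4 there (16 ≡ 4 mod 6).
Stepping 4 places around the cycle: 1 → 3 → 2 → 7 → 8.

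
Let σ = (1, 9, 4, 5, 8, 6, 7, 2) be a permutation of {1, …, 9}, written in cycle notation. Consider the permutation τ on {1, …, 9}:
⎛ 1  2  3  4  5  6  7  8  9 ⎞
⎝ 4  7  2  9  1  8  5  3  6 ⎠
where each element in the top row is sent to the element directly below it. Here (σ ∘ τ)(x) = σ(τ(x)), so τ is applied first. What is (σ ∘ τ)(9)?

(σ ∘ τ)(9) = σ(τ(9)). τ(9) = 6, then σ(6) = 7. So (σ ∘ τ)(9) = 7.

7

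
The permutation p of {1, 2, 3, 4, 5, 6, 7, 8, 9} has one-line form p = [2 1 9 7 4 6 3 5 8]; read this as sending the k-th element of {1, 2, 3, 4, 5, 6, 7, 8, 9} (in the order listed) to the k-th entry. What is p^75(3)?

5

Tracing 3 → 9 → … returns to 3 after 6 steps, so 3 lies in a 6-cycle (3 9 8 5 4 7).
On a 6-cycle, p^6 is the identity, so p^75 = p^3 there (75 ≡ 3 mod 6).
Advancing 3 steps from 3: 3 → 9 → 8 → 5.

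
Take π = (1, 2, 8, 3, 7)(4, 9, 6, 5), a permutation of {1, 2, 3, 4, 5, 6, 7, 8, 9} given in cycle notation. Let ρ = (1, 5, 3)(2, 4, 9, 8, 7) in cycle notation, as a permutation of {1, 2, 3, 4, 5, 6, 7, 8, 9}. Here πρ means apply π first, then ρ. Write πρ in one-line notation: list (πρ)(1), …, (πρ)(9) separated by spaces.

(πρ)(x) = ρ(π(x)). Computing each image: ρ(π(1)) = ρ(2) = 4, ρ(π(2)) = ρ(8) = 7, ρ(π(3)) = ρ(7) = 2, ρ(π(4)) = ρ(9) = 8, ρ(π(5)) = ρ(4) = 9, ρ(π(6)) = ρ(5) = 3, ρ(π(7)) = ρ(1) = 5, ρ(π(8)) = ρ(3) = 1, ρ(π(9)) = ρ(6) = 6.
Hence πρ = [4 7 2 8 9 3 5 1 6].

4 7 2 8 9 3 5 1 6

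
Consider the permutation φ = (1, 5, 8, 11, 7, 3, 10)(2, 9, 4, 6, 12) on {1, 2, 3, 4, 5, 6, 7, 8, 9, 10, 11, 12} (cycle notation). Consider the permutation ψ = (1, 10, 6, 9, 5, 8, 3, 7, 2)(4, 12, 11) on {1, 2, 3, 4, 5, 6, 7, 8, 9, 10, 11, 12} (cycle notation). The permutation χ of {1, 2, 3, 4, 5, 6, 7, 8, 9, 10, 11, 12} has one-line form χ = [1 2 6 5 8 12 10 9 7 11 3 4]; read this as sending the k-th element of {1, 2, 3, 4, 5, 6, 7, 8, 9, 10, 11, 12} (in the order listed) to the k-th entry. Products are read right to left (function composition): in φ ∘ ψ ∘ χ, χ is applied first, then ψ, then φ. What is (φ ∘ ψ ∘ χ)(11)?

3

Chase 11: χ(11) = 3; ψ(3) = 7; φ(7) = 3. Hence (φ ∘ ψ ∘ χ)(11) = 3.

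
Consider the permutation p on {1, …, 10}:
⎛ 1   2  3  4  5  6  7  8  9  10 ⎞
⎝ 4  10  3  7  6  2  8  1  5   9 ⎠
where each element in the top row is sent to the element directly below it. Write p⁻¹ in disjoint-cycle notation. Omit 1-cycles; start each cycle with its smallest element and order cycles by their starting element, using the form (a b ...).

The cycle decomposition of p is (1 4 7 8)(2 10 9 5 6).
Reversing each cycle (and rotating so the smallest element leads) gives p⁻¹ = (1 8 7 4)(2 6 5 9 10).

(1 8 7 4)(2 6 5 9 10)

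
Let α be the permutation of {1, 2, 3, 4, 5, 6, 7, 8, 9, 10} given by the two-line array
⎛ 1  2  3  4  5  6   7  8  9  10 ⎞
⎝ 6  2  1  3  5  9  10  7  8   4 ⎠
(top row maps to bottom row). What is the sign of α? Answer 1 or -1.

In disjoint-cycle form the cycle lengths are 8, 1, 1.
A cycle of length ℓ contributes ℓ−1 transpositions, so α is a product of 7 transpositions — odd.

-1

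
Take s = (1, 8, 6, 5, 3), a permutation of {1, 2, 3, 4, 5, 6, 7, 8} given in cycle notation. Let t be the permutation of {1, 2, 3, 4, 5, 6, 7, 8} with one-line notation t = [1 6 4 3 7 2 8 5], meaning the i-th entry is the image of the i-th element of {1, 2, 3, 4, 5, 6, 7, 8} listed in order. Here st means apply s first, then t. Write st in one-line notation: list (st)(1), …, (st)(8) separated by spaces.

Chase each element through s then t: 1 → 8 → 5; 2 → 2 → 6; 3 → 1 → 1; 4 → 4 → 3; 5 → 3 → 4; 6 → 5 → 7; 7 → 7 → 8; 8 → 6 → 2.
So st in one-line form is 5 6 1 3 4 7 8 2.

5 6 1 3 4 7 8 2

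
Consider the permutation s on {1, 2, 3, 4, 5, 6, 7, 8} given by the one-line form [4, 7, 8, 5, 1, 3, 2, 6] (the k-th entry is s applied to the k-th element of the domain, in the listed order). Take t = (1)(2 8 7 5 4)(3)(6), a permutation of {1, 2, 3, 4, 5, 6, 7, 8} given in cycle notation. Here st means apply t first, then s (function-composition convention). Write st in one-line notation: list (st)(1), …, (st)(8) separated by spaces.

(st)(x) = s(t(x)). Computing each image: s(t(1)) = s(1) = 4, s(t(2)) = s(8) = 6, s(t(3)) = s(3) = 8, s(t(4)) = s(2) = 7, s(t(5)) = s(4) = 5, s(t(6)) = s(6) = 3, s(t(7)) = s(5) = 1, s(t(8)) = s(7) = 2.
Hence st = [4 6 8 7 5 3 1 2].

4 6 8 7 5 3 1 2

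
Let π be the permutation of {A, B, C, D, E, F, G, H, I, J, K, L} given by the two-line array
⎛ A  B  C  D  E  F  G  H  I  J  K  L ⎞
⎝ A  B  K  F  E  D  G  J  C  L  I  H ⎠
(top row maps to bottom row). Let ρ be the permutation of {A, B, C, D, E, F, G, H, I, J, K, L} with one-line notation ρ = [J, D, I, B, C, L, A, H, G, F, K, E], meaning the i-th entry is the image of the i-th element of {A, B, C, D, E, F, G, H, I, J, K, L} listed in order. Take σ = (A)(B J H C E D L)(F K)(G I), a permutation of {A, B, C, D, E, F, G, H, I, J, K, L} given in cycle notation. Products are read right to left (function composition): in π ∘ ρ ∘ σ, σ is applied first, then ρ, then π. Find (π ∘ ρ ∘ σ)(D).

Chase D: σ(D) = L; ρ(L) = E; π(E) = E. Hence (π ∘ ρ ∘ σ)(D) = E.

E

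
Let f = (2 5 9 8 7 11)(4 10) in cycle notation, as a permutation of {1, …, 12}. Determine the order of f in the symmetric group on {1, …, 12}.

6

The disjoint cycles have lengths 6, 2, 1, 1, 1, 1.
The order of f is the least common multiple of its cycle lengths: lcm(6, 2) = 6.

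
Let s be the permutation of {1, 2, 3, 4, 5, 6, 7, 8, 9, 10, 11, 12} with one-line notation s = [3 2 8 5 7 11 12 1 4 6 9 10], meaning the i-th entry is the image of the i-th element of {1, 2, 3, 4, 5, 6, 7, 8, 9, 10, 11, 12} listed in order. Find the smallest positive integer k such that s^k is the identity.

Decomposing into disjoint cycles gives cycle lengths 8, 3, 1.
The order of s is the least common multiple of its cycle lengths: lcm(8, 3) = 24.

24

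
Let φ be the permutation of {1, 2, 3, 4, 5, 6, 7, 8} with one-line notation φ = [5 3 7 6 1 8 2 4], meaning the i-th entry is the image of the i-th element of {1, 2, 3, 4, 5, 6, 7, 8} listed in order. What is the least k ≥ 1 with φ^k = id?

Writing φ as disjoint cycles, the cycle lengths are 3, 3, 2.
The order is lcm(3, 3, 2) = 6.

6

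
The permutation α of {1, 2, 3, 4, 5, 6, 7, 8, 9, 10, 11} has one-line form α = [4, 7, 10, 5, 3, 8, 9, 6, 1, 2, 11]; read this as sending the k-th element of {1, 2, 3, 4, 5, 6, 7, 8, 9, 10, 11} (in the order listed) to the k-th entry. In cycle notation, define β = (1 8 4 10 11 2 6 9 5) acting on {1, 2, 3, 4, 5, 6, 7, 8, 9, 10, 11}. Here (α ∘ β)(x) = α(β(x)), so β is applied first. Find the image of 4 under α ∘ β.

First apply β: β(4) = 10, then α(10) = 2. Thus (α ∘ β)(4) = 2.

2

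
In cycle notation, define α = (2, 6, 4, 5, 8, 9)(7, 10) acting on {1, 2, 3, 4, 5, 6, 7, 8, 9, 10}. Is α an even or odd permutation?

even

The cycle lengths are 6, 2, 1, 1.
A cycle of length ℓ contributes ℓ−1 transpositions, so α is a product of 5 + 1 = 6 transpositions — even.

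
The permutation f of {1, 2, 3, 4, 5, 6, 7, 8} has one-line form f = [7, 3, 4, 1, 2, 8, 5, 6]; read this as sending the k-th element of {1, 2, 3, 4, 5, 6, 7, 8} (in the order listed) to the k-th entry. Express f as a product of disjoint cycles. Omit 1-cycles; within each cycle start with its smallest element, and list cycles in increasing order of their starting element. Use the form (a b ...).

From 1: 1 → 7 → 5 → 2 → 3 → 4 → 1, closing the cycle (1 7 5 2 3 4).
Repeating from the next unused element and collecting all non-trivial cycles gives (1 7 5 2 3 4)(6 8).

(1 7 5 2 3 4)(6 8)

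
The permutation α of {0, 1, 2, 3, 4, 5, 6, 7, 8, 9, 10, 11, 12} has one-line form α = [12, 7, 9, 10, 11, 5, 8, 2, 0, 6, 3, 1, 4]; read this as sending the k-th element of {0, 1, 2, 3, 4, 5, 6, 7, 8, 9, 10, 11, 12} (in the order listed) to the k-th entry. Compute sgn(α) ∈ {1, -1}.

In disjoint-cycle form the cycle lengths are 10, 2, 1.
A cycle is odd iff its length is even; α has 2 even-length cycles, so sgn(α) = (−1)^2 and α is even.

1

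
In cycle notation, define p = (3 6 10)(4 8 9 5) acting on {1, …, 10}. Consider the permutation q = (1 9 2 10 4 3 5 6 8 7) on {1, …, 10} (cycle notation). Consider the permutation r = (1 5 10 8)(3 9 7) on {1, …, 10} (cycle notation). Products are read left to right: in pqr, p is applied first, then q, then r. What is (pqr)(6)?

(pqr)(6) = r(q(p(6))). p(6) = 10, then q(10) = 4, then r(4) = 4, so the result is 4.

4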